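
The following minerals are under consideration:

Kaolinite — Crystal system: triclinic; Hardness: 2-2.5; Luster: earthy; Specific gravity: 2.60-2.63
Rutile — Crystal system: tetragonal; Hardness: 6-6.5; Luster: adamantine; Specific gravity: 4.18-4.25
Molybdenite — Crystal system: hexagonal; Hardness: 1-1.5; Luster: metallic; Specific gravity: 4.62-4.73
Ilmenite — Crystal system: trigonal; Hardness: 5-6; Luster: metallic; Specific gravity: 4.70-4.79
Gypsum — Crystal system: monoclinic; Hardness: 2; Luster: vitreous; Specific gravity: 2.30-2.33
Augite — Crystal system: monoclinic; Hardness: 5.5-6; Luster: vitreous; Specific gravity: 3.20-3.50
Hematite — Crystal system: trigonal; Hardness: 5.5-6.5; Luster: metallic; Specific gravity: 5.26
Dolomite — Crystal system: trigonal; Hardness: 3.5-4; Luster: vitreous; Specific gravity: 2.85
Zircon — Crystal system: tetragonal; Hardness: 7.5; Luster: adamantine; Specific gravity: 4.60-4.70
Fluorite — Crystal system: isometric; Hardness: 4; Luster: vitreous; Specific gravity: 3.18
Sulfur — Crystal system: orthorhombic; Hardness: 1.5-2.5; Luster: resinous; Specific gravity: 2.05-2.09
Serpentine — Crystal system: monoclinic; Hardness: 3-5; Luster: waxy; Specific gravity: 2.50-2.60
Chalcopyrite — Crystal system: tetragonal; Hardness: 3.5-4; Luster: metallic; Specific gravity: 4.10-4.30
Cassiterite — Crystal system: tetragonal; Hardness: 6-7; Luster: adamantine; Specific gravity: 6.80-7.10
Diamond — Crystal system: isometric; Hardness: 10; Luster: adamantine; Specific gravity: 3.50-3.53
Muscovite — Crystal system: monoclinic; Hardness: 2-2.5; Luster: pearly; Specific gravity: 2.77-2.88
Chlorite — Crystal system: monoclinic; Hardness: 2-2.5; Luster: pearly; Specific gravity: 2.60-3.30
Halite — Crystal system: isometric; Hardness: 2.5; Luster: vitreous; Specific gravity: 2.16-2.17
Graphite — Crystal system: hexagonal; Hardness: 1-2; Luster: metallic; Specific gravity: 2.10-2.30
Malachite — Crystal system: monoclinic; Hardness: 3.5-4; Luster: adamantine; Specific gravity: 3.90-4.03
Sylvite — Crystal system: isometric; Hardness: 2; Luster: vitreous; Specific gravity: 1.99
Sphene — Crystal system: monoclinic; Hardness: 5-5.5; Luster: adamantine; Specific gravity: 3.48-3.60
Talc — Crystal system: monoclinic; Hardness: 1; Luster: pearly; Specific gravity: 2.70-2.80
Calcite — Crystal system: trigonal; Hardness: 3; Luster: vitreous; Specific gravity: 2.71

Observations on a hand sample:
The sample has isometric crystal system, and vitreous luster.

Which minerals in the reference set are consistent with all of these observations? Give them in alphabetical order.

Fluorite, Halite, Sylvite

Isometric crystal system — Fluorite, Diamond, Halite, Sylvite remain.
Vitreous luster is inconsistent with Diamond.
The minerals that satisfy all observations are Fluorite, Halite, Sylvite.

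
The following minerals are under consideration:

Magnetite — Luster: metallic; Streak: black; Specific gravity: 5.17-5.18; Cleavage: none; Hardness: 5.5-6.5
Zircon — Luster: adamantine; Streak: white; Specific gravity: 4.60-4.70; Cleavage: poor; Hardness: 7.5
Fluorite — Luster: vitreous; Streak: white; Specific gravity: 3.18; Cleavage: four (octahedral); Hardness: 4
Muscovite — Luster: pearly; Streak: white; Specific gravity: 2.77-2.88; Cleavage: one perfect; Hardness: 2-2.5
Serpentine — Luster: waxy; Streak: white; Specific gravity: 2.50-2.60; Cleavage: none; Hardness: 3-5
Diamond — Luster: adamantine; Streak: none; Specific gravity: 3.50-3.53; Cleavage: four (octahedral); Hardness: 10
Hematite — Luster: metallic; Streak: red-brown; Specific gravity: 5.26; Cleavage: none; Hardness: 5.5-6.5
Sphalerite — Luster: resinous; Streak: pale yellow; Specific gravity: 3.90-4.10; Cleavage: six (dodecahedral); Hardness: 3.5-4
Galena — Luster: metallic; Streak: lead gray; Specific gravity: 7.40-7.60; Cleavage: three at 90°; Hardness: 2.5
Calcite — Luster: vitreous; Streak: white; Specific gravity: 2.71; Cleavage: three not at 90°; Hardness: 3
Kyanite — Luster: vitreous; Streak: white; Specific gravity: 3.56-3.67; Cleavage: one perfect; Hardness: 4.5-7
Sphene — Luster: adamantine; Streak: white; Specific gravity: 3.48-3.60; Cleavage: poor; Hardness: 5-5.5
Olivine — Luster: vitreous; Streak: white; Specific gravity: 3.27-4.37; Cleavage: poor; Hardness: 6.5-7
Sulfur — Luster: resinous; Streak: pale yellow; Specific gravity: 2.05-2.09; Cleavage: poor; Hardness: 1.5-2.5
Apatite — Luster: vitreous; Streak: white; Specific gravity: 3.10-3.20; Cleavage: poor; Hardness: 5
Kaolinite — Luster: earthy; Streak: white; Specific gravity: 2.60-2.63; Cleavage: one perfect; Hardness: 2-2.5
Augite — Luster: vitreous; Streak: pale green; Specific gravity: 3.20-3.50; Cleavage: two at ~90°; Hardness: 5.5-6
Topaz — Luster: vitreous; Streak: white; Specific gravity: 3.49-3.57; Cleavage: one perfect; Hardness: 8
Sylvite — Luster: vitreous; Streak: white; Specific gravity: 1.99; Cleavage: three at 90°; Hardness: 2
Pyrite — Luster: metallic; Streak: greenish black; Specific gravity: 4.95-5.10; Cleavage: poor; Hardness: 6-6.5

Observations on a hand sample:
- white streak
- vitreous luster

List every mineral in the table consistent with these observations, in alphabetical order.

White streak: only Zircon, Fluorite, Muscovite, Serpentine, Calcite, Kyanite, Sphene, Olivine, Apatite, Kaolinite, Topaz, Sylvite remain.
Vitreous luster rules out Zircon, Muscovite, Serpentine, Sphene, Kaolinite.
Consistent with every observation: Apatite, Calcite, Fluorite, Kyanite, Olivine, Sylvite, Topaz.

Apatite, Calcite, Fluorite, Kyanite, Olivine, Sylvite, Topaz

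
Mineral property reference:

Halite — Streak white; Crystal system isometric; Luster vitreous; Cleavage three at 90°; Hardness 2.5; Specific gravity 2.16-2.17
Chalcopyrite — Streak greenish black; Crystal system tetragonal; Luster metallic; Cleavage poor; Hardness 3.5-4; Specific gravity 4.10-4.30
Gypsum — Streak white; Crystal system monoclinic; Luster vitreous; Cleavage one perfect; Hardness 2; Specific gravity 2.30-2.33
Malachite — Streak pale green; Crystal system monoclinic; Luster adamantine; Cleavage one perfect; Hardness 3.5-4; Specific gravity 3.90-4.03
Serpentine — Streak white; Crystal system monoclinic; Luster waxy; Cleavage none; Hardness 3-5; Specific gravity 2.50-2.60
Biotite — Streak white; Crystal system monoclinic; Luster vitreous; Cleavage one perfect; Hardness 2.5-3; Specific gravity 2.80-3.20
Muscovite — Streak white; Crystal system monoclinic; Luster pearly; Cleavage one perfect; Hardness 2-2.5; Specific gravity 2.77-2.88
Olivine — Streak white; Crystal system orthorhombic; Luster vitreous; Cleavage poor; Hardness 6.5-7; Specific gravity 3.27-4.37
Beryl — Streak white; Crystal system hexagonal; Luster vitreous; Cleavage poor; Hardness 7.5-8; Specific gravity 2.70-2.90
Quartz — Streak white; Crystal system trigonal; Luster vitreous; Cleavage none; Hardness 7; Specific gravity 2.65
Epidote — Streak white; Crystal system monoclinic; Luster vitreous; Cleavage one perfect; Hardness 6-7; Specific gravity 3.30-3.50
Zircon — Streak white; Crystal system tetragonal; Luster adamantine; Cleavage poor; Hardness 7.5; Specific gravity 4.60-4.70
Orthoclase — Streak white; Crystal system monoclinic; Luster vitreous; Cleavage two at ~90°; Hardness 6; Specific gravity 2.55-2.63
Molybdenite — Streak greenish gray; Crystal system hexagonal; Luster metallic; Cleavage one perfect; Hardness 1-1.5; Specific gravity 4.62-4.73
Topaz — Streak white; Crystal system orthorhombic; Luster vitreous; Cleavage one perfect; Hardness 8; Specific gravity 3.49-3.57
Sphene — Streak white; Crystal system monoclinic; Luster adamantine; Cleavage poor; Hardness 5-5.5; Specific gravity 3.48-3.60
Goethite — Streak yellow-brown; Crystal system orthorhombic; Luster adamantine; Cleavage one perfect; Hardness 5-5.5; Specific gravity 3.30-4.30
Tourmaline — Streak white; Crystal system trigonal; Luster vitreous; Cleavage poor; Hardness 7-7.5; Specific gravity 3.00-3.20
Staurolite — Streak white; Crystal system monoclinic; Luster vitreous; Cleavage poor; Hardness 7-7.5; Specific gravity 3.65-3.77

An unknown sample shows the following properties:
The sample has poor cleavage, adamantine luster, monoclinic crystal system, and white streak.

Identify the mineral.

Sphene

Poor cleavage: only Chalcopyrite, Olivine, Beryl, Zircon, Sphene, Tourmaline, Staurolite remain.
Adamantine luster: only Zircon, Sphene remain.
Monoclinic crystal system excludes Zircon.
White streak: all remaining candidates fit.
Only Sphene satisfies all observations.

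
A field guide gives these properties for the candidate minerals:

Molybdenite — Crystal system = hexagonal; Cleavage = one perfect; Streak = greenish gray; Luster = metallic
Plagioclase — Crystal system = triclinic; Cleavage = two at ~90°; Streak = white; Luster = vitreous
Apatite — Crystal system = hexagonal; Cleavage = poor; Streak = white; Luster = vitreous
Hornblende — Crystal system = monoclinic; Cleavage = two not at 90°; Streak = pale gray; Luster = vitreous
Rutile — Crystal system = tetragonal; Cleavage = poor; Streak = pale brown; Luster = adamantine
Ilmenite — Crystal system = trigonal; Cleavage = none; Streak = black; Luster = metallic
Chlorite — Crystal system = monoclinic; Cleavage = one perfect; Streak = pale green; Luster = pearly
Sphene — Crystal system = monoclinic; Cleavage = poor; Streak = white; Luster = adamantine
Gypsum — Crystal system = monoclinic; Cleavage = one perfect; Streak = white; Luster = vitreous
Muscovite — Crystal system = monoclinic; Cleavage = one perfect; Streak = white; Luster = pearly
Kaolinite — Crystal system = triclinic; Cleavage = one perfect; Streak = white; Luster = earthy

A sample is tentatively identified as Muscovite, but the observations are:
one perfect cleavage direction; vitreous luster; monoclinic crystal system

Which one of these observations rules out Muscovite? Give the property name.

One perfect cleavage direction: Muscovite has cleavage one perfect — matches.
Vitreous luster: Muscovite has pearly luster — outside the reference range.
Monoclinic crystal system: Muscovite has monoclinic system — matches.
Only the luster is inconsistent.

luster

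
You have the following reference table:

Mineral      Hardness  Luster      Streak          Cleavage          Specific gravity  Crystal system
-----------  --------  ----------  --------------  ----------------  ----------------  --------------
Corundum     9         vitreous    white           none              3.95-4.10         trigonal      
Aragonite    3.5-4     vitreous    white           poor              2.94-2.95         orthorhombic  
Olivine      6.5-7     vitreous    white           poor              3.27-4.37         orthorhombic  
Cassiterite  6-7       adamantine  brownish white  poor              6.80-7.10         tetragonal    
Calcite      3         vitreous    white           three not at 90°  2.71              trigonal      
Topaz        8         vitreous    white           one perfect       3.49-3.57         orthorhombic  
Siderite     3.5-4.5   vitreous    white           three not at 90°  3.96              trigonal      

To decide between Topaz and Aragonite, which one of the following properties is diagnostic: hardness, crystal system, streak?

hardness

Hardness: Topaz 8, Aragonite 3.5-4 — distinct.
Crystal system: both orthorhombic — identical.
Streak: both white — identical.
Of the listed properties, hardness is the one that separates them.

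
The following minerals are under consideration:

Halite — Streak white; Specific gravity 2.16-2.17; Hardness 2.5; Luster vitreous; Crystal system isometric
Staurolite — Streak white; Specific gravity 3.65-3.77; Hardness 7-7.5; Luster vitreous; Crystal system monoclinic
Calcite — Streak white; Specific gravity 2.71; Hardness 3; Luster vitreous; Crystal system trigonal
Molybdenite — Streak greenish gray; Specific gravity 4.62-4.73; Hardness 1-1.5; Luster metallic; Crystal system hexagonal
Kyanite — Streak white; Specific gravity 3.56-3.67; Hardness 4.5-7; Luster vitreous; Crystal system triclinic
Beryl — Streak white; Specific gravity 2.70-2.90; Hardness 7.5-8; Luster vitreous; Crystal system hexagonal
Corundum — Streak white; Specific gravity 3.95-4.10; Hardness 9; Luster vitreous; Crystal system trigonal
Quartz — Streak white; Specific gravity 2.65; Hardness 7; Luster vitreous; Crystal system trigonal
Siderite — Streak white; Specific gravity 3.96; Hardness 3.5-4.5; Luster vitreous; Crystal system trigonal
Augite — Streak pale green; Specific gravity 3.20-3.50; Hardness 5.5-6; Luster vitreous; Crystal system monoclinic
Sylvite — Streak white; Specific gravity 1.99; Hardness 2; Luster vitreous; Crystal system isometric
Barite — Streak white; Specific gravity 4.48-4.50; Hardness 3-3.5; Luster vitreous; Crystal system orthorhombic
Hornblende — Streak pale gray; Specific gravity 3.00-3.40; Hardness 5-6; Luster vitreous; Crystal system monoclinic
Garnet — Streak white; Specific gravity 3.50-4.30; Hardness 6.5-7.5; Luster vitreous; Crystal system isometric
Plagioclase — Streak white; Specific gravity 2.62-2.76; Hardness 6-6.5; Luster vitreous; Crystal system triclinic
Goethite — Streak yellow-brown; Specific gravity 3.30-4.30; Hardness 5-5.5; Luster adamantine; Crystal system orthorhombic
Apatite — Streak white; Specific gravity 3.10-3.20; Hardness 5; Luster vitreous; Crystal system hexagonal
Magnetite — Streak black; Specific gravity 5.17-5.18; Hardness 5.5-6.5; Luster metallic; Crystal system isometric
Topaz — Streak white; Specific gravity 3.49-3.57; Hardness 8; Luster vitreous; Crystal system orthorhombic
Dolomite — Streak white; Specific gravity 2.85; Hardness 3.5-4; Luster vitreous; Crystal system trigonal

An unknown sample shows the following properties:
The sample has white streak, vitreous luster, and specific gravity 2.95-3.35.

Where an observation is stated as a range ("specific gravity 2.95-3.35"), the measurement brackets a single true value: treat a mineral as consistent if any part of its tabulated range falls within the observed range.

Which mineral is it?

Apatite

White streak eliminates Molybdenite, Augite, Hornblende, Goethite, Magnetite.
Vitreous luster — consistent with all remaining minerals.
Specific gravity 2.95-3.35 — Apatite remains.
The only mineral consistent with every observation is Apatite.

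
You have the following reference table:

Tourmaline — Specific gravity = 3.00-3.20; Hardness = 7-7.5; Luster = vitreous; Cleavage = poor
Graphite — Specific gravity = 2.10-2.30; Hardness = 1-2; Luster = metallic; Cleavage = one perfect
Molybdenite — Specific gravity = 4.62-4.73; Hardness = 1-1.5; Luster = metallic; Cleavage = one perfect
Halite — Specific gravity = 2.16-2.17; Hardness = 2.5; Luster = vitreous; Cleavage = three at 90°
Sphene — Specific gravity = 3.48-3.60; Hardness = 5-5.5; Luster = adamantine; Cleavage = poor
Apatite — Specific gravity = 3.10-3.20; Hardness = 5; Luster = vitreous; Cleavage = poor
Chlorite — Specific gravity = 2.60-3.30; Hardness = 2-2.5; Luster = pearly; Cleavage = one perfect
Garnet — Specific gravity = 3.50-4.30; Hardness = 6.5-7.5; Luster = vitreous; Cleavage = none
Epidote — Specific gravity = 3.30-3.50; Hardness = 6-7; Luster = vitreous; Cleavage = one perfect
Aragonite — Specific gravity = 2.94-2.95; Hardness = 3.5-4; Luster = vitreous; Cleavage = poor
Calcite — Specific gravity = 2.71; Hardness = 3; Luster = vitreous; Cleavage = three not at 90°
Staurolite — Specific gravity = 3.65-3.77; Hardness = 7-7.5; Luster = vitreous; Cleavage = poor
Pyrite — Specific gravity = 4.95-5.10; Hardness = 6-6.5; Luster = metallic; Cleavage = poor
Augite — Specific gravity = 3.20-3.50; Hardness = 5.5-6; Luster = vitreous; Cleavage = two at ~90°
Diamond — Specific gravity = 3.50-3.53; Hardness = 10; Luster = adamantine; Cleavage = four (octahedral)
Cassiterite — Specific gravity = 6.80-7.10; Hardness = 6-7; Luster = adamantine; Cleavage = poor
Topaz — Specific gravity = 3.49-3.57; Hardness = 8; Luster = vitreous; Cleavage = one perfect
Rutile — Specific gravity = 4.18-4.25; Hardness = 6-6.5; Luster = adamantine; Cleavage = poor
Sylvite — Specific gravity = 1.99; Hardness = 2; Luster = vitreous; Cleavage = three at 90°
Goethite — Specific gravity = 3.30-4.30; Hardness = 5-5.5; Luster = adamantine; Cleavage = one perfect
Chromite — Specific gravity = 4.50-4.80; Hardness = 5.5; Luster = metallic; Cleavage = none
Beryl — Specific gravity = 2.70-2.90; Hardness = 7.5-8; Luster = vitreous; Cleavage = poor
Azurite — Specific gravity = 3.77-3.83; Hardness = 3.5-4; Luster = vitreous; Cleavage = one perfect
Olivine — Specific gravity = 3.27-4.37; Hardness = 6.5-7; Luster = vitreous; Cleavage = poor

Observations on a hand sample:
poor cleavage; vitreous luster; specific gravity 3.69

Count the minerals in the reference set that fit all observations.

2

Poor cleavage — only Tourmaline, Sphene, Apatite, Aragonite, Staurolite, Pyrite, Cassiterite, Rutile, Beryl, Olivine remain.
Vitreous luster eliminates Sphene, Pyrite, Cassiterite, Rutile.
Specific gravity 3.69 — narrows the field to Staurolite, Olivine.
The minerals that satisfy all observations are Olivine, Staurolite.
That is 2 minerals.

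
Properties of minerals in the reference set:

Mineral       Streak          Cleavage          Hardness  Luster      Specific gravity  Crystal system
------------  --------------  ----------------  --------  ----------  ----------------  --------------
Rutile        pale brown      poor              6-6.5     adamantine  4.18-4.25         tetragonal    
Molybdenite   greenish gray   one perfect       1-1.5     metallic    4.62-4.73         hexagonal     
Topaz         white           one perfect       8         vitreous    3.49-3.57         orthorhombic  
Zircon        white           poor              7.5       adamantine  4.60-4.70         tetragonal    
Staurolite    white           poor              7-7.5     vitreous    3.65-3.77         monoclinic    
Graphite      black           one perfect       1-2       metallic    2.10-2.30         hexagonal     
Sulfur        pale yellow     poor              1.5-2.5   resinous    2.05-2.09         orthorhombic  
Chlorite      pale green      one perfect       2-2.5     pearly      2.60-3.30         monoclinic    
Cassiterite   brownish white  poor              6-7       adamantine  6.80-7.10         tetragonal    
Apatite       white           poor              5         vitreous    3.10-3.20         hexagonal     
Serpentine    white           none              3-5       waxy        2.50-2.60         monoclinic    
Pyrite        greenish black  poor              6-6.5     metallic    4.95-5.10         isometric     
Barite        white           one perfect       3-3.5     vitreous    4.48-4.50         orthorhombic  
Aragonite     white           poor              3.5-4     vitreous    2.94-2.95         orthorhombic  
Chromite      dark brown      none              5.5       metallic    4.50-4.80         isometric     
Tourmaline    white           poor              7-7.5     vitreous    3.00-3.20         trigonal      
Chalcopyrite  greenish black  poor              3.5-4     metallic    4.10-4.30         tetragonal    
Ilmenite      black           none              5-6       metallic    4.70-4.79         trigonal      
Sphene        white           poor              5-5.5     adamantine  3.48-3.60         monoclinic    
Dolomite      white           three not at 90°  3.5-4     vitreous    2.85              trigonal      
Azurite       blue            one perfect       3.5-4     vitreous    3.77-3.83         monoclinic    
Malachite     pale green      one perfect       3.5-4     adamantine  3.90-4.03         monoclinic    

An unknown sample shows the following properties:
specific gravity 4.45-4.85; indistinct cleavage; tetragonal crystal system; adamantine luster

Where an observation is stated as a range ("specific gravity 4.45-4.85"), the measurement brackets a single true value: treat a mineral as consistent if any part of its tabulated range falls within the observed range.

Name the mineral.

Specific gravity 4.45-4.85 — Molybdenite, Zircon, Barite, Chromite, Ilmenite remain.
Indistinct cleavage — leaves Zircon.
Tetragonal crystal system — every remaining candidate is consistent.
Adamantine luster — every remaining candidate is consistent.
Only Zircon satisfies all observations.

Zircon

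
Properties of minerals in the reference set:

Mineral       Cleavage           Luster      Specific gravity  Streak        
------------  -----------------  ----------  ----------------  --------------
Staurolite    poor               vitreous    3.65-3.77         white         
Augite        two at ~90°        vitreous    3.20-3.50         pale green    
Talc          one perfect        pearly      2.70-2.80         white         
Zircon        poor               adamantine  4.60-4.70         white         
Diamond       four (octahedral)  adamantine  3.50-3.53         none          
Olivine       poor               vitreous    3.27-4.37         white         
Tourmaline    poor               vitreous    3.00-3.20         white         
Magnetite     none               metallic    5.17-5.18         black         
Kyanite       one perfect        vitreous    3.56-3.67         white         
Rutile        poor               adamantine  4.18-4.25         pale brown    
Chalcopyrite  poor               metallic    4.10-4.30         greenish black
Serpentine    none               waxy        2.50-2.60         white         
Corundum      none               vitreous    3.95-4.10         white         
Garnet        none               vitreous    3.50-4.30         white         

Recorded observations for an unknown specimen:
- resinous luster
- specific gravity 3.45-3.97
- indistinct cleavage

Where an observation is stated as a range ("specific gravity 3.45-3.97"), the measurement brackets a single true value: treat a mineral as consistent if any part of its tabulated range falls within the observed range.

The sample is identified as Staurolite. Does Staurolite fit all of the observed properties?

Inconsistent

Resinous luster — Staurolite has vitreous luster; a mismatch.
Specific gravity 3.45-3.97 — consistent with Staurolite (SG 3.65-3.77).
Indistinct cleavage — consistent with Staurolite (cleavage poor).
Staurolite is excluded by the luster.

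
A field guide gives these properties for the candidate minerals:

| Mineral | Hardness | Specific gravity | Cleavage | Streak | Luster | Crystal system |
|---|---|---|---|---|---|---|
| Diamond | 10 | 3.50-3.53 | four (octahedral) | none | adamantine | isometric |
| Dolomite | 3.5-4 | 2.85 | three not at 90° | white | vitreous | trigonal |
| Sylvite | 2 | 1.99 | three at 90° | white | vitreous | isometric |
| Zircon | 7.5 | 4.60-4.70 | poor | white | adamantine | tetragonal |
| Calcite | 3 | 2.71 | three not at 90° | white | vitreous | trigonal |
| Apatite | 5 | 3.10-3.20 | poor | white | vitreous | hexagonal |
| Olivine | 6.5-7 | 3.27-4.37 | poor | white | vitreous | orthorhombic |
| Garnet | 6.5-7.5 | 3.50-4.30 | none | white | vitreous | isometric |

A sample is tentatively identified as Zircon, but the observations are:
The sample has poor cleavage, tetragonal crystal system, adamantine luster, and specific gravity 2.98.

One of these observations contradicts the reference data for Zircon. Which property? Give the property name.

specific gravity

Poor cleavage: Zircon has cleavage poor — agrees.
Tetragonal crystal system: Zircon has tetragonal system — agrees.
Adamantine luster: Zircon has adamantine luster — agrees.
Specific gravity 2.98: Zircon has SG 4.60-4.70 — inconsistent.
Only the specific gravity is inconsistent.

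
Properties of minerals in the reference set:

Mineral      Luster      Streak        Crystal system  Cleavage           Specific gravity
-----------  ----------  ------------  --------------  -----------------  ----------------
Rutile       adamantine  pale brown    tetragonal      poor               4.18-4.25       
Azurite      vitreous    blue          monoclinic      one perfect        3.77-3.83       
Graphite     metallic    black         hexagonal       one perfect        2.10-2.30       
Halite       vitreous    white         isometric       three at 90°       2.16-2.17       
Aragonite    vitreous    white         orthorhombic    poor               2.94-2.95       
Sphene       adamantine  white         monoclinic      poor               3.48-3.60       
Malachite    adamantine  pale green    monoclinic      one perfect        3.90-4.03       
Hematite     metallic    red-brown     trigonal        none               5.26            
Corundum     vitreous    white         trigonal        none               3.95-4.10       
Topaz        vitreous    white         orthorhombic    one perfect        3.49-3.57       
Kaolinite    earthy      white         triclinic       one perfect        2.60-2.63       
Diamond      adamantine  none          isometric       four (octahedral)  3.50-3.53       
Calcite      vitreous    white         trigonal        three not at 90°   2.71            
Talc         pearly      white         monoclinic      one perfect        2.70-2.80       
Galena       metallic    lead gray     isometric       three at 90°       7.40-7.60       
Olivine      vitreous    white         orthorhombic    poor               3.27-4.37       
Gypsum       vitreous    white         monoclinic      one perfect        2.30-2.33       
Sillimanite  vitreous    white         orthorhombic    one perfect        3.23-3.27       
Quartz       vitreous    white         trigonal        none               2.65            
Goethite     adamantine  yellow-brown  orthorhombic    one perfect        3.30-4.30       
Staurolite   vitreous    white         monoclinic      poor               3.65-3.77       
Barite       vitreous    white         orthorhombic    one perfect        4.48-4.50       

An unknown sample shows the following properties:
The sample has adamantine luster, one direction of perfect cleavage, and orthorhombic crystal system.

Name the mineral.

Adamantine luster — Rutile, Sphene, Malachite, Diamond, Goethite remain.
One direction of perfect cleavage — only Malachite, Goethite remain.
Orthorhombic crystal system eliminates Malachite.
The only mineral consistent with every observation is Goethite.

Goethite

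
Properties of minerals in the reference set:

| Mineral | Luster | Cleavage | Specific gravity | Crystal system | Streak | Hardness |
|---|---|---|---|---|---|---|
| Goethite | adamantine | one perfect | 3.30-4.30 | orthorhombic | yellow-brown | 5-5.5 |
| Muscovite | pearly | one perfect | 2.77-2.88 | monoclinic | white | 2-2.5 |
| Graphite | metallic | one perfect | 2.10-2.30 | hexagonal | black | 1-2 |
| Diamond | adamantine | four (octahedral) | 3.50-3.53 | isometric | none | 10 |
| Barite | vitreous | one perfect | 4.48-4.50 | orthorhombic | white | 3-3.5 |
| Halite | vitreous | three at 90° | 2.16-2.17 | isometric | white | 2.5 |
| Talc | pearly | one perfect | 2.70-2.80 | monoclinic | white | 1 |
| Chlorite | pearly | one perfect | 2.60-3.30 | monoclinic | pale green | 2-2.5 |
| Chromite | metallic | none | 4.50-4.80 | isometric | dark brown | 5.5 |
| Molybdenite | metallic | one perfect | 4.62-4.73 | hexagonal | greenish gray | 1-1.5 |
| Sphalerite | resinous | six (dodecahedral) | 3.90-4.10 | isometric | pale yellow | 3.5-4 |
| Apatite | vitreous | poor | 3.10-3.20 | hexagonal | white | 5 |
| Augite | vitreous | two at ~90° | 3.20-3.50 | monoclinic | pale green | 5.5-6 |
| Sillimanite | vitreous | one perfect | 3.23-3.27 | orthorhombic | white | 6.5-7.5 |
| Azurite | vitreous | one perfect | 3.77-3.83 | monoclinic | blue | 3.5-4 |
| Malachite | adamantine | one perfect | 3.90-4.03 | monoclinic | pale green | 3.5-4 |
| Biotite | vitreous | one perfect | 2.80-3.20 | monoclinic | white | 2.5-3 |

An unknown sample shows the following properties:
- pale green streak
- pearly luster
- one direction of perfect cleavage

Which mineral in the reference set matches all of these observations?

Pale green streak — leaves Chlorite, Augite, Malachite.
Pearly luster — leaves Chlorite.
One direction of perfect cleavage — every remaining candidate is consistent.
Chlorite is the sole remaining match.

Chlorite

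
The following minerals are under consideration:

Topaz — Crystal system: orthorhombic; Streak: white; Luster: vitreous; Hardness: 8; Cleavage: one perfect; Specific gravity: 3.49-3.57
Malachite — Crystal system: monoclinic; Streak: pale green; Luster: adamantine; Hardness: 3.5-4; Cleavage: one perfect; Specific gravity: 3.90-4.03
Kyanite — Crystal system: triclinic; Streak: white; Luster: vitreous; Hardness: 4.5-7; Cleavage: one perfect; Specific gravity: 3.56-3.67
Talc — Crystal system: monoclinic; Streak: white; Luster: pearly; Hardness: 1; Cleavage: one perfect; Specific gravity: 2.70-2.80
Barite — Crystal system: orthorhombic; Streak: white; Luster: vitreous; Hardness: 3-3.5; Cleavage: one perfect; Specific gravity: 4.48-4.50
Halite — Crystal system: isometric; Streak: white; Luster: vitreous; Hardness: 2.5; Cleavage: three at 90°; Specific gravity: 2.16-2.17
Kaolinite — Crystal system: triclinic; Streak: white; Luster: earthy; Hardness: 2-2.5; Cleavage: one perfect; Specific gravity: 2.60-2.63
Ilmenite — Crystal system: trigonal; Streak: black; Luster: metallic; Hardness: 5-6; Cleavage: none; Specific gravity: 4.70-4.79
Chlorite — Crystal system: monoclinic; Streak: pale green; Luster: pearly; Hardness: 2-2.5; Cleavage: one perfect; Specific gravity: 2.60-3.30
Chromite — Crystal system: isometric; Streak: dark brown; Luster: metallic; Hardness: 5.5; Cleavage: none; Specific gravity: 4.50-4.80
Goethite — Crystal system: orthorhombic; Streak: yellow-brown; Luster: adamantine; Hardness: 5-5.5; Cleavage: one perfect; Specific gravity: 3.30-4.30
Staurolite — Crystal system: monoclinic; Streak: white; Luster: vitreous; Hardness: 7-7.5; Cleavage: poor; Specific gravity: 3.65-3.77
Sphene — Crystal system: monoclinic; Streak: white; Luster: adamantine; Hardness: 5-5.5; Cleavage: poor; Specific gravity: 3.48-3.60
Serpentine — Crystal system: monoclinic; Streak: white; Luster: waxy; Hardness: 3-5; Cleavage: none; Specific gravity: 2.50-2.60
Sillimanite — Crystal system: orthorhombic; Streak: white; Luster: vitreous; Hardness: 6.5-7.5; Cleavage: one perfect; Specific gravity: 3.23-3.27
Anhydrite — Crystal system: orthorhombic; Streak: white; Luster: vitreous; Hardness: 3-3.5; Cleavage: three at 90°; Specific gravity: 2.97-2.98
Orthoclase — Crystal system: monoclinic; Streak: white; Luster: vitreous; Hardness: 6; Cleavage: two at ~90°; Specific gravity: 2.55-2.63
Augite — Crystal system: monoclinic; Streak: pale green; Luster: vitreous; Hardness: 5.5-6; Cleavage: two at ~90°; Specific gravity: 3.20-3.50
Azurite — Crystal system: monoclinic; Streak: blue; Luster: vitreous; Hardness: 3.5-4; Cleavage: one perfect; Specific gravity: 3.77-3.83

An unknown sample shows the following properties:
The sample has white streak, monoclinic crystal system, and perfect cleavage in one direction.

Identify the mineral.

White streak: Topaz, Kyanite, Talc, Barite, Halite, Kaolinite, Staurolite, Sphene, Serpentine, Sillimanite, Anhydrite, Orthoclase remain.
Monoclinic crystal system: Talc, Staurolite, Sphene, Serpentine, Orthoclase remain.
Perfect cleavage in one direction: narrows the field to Talc.
Only Talc satisfies all observations.

Talc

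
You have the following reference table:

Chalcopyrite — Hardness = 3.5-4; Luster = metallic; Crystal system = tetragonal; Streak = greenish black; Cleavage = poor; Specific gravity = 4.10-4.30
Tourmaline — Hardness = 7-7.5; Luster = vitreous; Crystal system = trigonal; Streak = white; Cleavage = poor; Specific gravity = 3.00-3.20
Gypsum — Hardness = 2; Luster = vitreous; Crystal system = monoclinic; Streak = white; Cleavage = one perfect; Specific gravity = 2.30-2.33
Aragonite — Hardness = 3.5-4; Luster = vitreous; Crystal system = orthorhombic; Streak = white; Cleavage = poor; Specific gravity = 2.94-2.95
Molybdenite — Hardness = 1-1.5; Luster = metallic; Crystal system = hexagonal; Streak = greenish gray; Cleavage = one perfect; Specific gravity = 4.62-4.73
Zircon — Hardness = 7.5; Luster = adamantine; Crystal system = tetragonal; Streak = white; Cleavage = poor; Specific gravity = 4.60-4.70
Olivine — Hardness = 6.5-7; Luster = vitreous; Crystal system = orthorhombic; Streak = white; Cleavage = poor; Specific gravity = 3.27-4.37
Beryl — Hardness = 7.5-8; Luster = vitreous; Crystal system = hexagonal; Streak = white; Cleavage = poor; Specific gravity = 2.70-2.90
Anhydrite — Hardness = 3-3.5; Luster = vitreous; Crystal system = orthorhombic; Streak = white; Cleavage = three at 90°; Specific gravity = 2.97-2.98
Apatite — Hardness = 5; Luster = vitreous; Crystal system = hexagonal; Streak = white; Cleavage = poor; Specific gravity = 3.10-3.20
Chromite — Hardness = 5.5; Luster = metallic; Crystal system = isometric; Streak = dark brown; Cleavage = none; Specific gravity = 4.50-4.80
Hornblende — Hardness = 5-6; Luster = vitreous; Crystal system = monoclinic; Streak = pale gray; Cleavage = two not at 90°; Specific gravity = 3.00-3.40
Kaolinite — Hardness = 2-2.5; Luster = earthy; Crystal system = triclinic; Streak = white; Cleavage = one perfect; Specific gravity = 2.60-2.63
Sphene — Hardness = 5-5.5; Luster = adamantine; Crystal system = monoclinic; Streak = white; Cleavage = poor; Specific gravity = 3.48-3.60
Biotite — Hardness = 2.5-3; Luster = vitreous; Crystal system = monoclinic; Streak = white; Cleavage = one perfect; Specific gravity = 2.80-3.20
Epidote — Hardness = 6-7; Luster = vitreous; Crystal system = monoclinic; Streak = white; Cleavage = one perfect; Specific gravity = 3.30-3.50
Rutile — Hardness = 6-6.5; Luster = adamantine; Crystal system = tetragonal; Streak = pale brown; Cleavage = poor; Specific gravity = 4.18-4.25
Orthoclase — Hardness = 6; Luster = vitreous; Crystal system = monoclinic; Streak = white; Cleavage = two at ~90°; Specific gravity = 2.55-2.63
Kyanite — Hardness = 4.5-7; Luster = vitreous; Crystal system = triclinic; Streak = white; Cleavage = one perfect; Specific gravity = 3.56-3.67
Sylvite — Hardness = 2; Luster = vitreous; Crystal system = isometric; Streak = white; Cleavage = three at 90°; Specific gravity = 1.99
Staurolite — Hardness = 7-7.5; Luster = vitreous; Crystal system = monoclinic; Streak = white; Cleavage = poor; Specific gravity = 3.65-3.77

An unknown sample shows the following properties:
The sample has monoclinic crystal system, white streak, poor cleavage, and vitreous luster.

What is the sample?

Staurolite

Monoclinic crystal system — only Gypsum, Hornblende, Sphene, Biotite, Epidote, Orthoclase, Staurolite remain.
White streak eliminates Hornblende.
Poor cleavage — only Sphene, Staurolite remain.
Vitreous luster eliminates Sphene.
Only Staurolite satisfies all observations.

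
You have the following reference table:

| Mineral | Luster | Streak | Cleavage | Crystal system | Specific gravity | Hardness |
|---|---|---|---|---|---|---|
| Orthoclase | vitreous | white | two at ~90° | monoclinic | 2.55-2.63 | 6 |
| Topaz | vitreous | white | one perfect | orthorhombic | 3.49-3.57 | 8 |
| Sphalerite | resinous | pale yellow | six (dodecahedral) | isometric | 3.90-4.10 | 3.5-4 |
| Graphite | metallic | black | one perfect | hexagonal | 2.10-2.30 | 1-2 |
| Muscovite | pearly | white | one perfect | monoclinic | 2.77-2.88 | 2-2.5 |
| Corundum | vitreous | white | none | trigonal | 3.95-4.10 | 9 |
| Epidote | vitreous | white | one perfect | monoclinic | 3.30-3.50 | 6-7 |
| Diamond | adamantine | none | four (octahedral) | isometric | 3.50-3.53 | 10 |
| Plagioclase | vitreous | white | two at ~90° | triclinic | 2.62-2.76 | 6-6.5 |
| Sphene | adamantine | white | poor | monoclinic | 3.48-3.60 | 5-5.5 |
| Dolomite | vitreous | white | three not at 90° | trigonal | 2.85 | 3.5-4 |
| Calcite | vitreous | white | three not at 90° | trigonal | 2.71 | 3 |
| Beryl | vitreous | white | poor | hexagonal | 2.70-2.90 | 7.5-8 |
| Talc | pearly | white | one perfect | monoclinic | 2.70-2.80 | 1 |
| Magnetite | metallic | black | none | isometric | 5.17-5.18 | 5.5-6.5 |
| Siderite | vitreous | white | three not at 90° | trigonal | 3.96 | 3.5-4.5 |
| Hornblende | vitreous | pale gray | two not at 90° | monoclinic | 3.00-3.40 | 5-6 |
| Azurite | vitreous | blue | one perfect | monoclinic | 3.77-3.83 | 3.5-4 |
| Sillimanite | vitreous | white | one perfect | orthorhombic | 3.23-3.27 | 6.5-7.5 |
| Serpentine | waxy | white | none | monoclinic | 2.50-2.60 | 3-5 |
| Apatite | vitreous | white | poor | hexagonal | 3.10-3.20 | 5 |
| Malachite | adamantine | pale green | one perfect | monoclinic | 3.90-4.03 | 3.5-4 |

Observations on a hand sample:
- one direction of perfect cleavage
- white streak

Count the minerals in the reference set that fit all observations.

5

One direction of perfect cleavage: Topaz, Graphite, Muscovite, Epidote, Talc, Azurite, Sillimanite, Malachite remain.
White streak is inconsistent with Graphite, Azurite, Malachite.
Consistent with every observation: Epidote, Muscovite, Sillimanite, Talc, Topaz.
That is 5 minerals.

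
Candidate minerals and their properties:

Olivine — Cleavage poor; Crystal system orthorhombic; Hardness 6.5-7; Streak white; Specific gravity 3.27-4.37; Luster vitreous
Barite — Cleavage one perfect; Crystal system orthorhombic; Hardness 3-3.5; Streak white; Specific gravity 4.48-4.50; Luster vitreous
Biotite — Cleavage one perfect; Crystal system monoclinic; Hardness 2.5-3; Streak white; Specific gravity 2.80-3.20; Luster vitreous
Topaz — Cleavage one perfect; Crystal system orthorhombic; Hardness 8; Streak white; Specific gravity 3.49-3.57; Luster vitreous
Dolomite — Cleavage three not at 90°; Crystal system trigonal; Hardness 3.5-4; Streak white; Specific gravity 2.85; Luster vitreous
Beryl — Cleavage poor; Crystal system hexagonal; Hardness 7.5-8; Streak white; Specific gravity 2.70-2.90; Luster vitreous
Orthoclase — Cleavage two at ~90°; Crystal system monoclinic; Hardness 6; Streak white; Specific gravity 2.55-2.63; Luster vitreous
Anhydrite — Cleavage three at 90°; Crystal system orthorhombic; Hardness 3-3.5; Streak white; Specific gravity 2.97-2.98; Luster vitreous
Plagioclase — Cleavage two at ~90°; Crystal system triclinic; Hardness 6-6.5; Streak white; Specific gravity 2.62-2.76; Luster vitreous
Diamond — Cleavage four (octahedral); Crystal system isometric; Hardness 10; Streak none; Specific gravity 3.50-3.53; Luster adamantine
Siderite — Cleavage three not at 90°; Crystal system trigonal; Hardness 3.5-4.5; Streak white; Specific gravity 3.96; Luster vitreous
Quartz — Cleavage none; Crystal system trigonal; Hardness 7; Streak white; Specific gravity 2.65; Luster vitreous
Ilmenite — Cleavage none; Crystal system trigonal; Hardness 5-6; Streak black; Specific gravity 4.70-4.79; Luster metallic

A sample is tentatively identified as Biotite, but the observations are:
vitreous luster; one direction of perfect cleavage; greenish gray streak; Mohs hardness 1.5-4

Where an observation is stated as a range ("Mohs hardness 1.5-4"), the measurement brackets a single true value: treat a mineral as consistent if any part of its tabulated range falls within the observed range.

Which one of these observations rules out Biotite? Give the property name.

streak

Vitreous luster: Biotite has vitreous luster — within range.
One direction of perfect cleavage: Biotite has cleavage one perfect — within range.
Greenish gray streak: Biotite has white streak — outside the reference range.
Mohs hardness 1.5-4: Biotite has hardness 2.5-3 — within range.
Everything matches except the streak.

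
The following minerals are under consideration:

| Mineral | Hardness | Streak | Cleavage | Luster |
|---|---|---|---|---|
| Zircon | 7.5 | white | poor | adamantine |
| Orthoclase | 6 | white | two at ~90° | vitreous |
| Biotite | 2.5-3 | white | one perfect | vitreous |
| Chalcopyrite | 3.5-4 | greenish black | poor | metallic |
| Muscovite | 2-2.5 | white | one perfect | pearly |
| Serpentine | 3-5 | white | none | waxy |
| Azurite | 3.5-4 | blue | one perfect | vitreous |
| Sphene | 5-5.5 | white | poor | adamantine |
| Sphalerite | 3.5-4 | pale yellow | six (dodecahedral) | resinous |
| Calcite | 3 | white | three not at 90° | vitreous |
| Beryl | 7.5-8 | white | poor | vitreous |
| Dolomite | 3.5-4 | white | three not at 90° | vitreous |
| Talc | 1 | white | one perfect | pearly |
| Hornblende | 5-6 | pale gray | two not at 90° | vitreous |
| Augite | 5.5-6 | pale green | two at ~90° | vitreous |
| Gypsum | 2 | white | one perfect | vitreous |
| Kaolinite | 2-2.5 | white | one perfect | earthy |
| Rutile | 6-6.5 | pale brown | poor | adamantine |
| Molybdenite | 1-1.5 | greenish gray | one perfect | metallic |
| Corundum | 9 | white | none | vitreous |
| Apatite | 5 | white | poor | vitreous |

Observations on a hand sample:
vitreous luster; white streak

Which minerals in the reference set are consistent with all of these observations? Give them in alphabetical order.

Apatite, Beryl, Biotite, Calcite, Corundum, Dolomite, Gypsum, Orthoclase

Vitreous luster — only Orthoclase, Biotite, Azurite, Calcite, Beryl, Dolomite, Hornblende, Augite, Gypsum, Corundum, Apatite remain.
White streak eliminates Azurite, Hornblende, Augite.
The minerals that satisfy all observations are Apatite, Beryl, Biotite, Calcite, Corundum, Dolomite, Gypsum, Orthoclase.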